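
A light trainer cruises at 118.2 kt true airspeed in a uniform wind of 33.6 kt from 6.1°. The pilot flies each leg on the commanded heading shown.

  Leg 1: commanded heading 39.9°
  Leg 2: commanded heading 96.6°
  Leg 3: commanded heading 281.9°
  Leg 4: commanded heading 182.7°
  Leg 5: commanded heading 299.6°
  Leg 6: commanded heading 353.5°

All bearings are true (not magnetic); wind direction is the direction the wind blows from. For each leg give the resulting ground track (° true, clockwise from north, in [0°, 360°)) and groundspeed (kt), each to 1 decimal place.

Leg 1: track=51.6°, groundspeed=92.2 kt
Leg 2: track=112.4°, groundspeed=123.2 kt
Leg 3: track=265.7°, groundspeed=119.6 kt
Leg 4: track=183.5°, groundspeed=151.8 kt
Leg 5: track=283.2°, groundspeed=109.2 kt
Leg 6: track=348.6°, groundspeed=85.7 kt

Leg 1: heading 39.9°; drift +11.7° → track 51.6°, groundspeed 92.2 kt
Leg 2: heading 96.6°; drift +15.8° → track 112.4°, groundspeed 123.2 kt
Leg 3: heading 281.9°; drift -16.2° → track 265.7°, groundspeed 119.6 kt
Leg 4: heading 182.7°; drift +0.8° → track 183.5°, groundspeed 151.8 kt
Leg 5: heading 299.6°; drift -16.4° → track 283.2°, groundspeed 109.2 kt
Leg 6: heading 353.5°; drift -4.9° → track 348.6°, groundspeed 85.7 kt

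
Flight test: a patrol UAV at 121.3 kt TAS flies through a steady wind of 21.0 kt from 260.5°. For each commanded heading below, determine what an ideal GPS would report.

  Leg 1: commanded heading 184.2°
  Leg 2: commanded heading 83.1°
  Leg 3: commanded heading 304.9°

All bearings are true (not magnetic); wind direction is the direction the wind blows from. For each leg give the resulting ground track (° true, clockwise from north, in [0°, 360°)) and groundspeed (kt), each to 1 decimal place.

Leg 1: heading 184.2°; drift -9.9° → track 174.3°, groundspeed 118.1 kt
Leg 2: heading 83.1°; drift -0.4° → track 82.7°, groundspeed 142.3 kt
Leg 3: heading 304.9°; drift +7.9° → track 312.8°, groundspeed 107.3 kt

Leg 1: track=174.3°, groundspeed=118.1 kt
Leg 2: track=82.7°, groundspeed=142.3 kt
Leg 3: track=312.8°, groundspeed=107.3 kt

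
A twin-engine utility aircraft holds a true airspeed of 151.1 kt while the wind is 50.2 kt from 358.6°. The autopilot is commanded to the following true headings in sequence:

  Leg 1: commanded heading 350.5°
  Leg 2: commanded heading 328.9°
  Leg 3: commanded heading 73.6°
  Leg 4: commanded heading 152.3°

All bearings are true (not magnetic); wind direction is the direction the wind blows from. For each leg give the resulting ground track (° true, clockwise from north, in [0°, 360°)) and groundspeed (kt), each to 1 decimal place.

Leg 1: heading 350.5°; drift -4.0° → track 346.5°, groundspeed 101.6 kt
Leg 2: heading 328.9°; drift -13.0° → track 315.9°, groundspeed 110.3 kt
Leg 3: heading 73.6°; drift +19.3° → track 92.9°, groundspeed 146.4 kt
Leg 4: heading 152.3°; drift +6.5° → track 158.8°, groundspeed 197.4 kt

Leg 1: track=346.5°, groundspeed=101.6 kt
Leg 2: track=315.9°, groundspeed=110.3 kt
Leg 3: track=92.9°, groundspeed=146.4 kt
Leg 4: track=158.8°, groundspeed=197.4 kt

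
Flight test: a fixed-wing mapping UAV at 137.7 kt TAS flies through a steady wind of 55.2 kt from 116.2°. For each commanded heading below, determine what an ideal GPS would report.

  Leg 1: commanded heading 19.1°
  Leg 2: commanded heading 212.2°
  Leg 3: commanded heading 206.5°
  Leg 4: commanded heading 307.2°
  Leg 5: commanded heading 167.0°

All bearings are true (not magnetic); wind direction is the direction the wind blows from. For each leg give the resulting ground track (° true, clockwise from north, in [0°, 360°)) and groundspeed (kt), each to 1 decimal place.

Leg 1: heading 19.1°; drift -20.8° → track 358.3°, groundspeed 154.6 kt
Leg 2: heading 212.2°; drift +20.9° → track 233.1°, groundspeed 153.6 kt
Leg 3: heading 206.5°; drift +21.8° → track 228.3°, groundspeed 148.6 kt
Leg 4: heading 307.2°; drift -3.1° → track 304.1°, groundspeed 192.2 kt
Leg 5: heading 167.0°; drift +22.6° → track 189.6°, groundspeed 111.4 kt

Leg 1: track=358.3°, groundspeed=154.6 kt
Leg 2: track=233.1°, groundspeed=153.6 kt
Leg 3: track=228.3°, groundspeed=148.6 kt
Leg 4: track=304.1°, groundspeed=192.2 kt
Leg 5: track=189.6°, groundspeed=111.4 kt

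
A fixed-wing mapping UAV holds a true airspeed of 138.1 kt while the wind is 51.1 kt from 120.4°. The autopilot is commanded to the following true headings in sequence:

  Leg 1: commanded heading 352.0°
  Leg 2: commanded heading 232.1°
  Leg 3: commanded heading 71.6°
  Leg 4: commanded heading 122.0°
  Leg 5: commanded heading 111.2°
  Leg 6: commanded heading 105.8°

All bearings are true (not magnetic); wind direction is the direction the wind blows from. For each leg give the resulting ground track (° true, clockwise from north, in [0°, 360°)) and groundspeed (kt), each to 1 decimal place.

Leg 1: track=338.7°, groundspeed=174.5 kt
Leg 2: track=248.9°, groundspeed=164.0 kt
Leg 3: track=51.4°, groundspeed=111.3 kt
Leg 4: track=122.9°, groundspeed=87.0 kt
Leg 5: track=105.9°, groundspeed=88.0 kt
Leg 6: track=97.5°, groundspeed=89.6 kt

Leg 1: heading 352.0°; drift -13.3° → track 338.7°, groundspeed 174.5 kt
Leg 2: heading 232.1°; drift +16.8° → track 248.9°, groundspeed 164.0 kt
Leg 3: heading 71.6°; drift -20.2° → track 51.4°, groundspeed 111.3 kt
Leg 4: heading 122.0°; drift +0.9° → track 122.9°, groundspeed 87.0 kt
Leg 5: heading 111.2°; drift -5.3° → track 105.9°, groundspeed 88.0 kt
Leg 6: heading 105.8°; drift -8.3° → track 97.5°, groundspeed 89.6 kt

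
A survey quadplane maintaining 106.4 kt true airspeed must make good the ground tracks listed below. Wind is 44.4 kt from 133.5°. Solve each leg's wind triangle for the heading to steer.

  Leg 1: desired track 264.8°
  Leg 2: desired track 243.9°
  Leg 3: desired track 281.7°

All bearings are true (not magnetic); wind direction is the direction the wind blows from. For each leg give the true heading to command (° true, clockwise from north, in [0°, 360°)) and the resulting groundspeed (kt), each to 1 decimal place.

Leg 1: heading=246.5°, groundspeed=130.3 kt
Leg 2: heading=220.9°, groundspeed=113.4 kt
Leg 3: heading=269.0°, groundspeed=141.5 kt

Leg 1: desired track 264.8°; wind correction -18.3° → command heading 246.5°, groundspeed 130.3 kt
Leg 2: desired track 243.9°; wind correction -23.0° → command heading 220.9°, groundspeed 113.4 kt
Leg 3: desired track 281.7°; wind correction -12.7° → command heading 269.0°, groundspeed 141.5 kt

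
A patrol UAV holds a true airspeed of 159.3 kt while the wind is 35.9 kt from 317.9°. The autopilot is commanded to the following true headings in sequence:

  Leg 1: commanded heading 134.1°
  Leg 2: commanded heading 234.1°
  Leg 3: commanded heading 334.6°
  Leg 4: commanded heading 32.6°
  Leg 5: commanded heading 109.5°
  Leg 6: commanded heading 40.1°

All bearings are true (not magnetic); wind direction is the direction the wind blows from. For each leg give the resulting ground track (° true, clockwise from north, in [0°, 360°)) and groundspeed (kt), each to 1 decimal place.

Leg 1: heading 134.1°; drift +0.7° → track 134.8°, groundspeed 195.1 kt
Leg 2: heading 234.1°; drift -12.9° → track 221.2°, groundspeed 159.5 kt
Leg 3: heading 334.6°; drift +4.7° → track 339.3°, groundspeed 125.3 kt
Leg 4: heading 32.6°; drift +13.0° → track 45.6°, groundspeed 153.8 kt
Leg 5: heading 109.5°; drift +5.1° → track 114.6°, groundspeed 191.6 kt
Leg 6: heading 40.1°; drift +13.0° → track 53.1°, groundspeed 158.5 kt

Leg 1: track=134.8°, groundspeed=195.1 kt
Leg 2: track=221.2°, groundspeed=159.5 kt
Leg 3: track=339.3°, groundspeed=125.3 kt
Leg 4: track=45.6°, groundspeed=153.8 kt
Leg 5: track=114.6°, groundspeed=191.6 kt
Leg 6: track=53.1°, groundspeed=158.5 kt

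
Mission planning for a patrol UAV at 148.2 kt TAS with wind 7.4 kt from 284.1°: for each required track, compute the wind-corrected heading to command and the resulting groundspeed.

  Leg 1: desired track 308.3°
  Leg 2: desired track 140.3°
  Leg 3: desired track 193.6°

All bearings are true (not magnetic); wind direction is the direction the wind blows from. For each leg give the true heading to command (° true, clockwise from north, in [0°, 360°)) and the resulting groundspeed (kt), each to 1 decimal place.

Leg 1: heading=307.1°, groundspeed=141.4 kt
Leg 2: heading=142.0°, groundspeed=154.1 kt
Leg 3: heading=196.5°, groundspeed=148.1 kt

Leg 1: desired track 308.3°; wind correction -1.2° → command heading 307.1°, groundspeed 141.4 kt
Leg 2: desired track 140.3°; wind correction +1.7° → command heading 142.0°, groundspeed 154.1 kt
Leg 3: desired track 193.6°; wind correction +2.9° → command heading 196.5°, groundspeed 148.1 kt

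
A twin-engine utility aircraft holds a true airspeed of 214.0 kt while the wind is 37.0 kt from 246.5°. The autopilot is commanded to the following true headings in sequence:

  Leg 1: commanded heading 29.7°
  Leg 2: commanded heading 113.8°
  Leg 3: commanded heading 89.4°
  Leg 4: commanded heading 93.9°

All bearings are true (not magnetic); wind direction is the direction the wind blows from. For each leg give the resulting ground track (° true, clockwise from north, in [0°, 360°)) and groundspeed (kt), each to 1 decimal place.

Leg 1: track=34.9°, groundspeed=244.6 kt
Leg 2: track=107.3°, groundspeed=240.6 kt
Leg 3: track=86.1°, groundspeed=248.5 kt
Leg 4: track=90.0°, groundspeed=247.4 kt

Leg 1: heading 29.7°; drift +5.2° → track 34.9°, groundspeed 244.6 kt
Leg 2: heading 113.8°; drift -6.5° → track 107.3°, groundspeed 240.6 kt
Leg 3: heading 89.4°; drift -3.3° → track 86.1°, groundspeed 248.5 kt
Leg 4: heading 93.9°; drift -3.9° → track 90.0°, groundspeed 247.4 kt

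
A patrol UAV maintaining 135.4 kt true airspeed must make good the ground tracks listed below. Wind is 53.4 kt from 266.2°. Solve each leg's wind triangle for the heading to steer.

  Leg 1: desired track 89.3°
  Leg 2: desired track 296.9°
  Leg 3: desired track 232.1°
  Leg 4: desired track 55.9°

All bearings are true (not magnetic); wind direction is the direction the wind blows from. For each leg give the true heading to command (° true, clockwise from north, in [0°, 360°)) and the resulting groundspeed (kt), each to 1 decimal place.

Leg 1: desired track 89.3°; wind correction +1.2° → command heading 90.5°, groundspeed 188.7 kt
Leg 2: desired track 296.9°; wind correction -11.6° → command heading 285.3°, groundspeed 86.7 kt
Leg 3: desired track 232.1°; wind correction +12.8° → command heading 244.9°, groundspeed 87.8 kt
Leg 4: desired track 55.9°; wind correction -11.5° → command heading 44.4°, groundspeed 178.8 kt

Leg 1: heading=90.5°, groundspeed=188.7 kt
Leg 2: heading=285.3°, groundspeed=86.7 kt
Leg 3: heading=244.9°, groundspeed=87.8 kt
Leg 4: heading=44.4°, groundspeed=178.8 kt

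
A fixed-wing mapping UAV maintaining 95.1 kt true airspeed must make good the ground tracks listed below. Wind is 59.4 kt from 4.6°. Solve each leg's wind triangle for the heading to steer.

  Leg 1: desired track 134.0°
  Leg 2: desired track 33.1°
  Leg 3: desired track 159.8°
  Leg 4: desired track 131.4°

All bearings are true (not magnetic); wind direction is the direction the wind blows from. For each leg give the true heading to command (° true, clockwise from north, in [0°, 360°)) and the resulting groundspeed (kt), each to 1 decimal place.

Leg 1: heading=105.1°, groundspeed=121.0 kt
Leg 2: heading=15.8°, groundspeed=38.6 kt
Leg 3: heading=144.6°, groundspeed=145.7 kt
Leg 4: heading=101.4°, groundspeed=117.9 kt

Leg 1: desired track 134.0°; wind correction -28.9° → command heading 105.1°, groundspeed 121.0 kt
Leg 2: desired track 33.1°; wind correction -17.3° → command heading 15.8°, groundspeed 38.6 kt
Leg 3: desired track 159.8°; wind correction -15.2° → command heading 144.6°, groundspeed 145.7 kt
Leg 4: desired track 131.4°; wind correction -30.0° → command heading 101.4°, groundspeed 117.9 kt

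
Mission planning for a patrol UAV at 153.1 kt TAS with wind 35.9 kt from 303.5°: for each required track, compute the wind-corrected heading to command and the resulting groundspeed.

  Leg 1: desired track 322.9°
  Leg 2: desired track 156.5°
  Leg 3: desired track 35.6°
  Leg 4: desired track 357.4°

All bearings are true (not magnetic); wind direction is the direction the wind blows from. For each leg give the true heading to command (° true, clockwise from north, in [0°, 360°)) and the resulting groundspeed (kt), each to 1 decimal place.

Leg 1: heading=318.4°, groundspeed=118.8 kt
Leg 2: heading=163.8°, groundspeed=182.0 kt
Leg 3: heading=22.0°, groundspeed=150.2 kt
Leg 4: heading=346.5°, groundspeed=129.2 kt

Leg 1: desired track 322.9°; wind correction -4.5° → command heading 318.4°, groundspeed 118.8 kt
Leg 2: desired track 156.5°; wind correction +7.3° → command heading 163.8°, groundspeed 182.0 kt
Leg 3: desired track 35.6°; wind correction -13.6° → command heading 22.0°, groundspeed 150.2 kt
Leg 4: desired track 357.4°; wind correction -10.9° → command heading 346.5°, groundspeed 129.2 kt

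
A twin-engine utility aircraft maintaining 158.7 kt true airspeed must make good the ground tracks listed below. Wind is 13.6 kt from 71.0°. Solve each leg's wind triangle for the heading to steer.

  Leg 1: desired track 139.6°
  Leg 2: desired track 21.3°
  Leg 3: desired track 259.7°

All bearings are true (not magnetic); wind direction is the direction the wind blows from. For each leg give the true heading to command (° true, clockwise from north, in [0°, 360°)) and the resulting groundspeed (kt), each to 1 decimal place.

Leg 1: heading=135.0°, groundspeed=153.2 kt
Leg 2: heading=25.0°, groundspeed=149.6 kt
Leg 3: heading=260.4°, groundspeed=172.1 kt

Leg 1: desired track 139.6°; wind correction -4.6° → command heading 135.0°, groundspeed 153.2 kt
Leg 2: desired track 21.3°; wind correction +3.7° → command heading 25.0°, groundspeed 149.6 kt
Leg 3: desired track 259.7°; wind correction +0.7° → command heading 260.4°, groundspeed 172.1 kt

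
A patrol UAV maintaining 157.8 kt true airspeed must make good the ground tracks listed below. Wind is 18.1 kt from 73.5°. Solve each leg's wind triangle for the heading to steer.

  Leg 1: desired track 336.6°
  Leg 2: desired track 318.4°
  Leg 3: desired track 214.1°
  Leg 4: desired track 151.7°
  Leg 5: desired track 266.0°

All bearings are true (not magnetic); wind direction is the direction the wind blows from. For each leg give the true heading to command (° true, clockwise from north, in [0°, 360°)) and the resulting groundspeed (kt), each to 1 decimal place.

Leg 1: desired track 336.6°; wind correction +6.5° → command heading 343.1°, groundspeed 158.9 kt
Leg 2: desired track 318.4°; wind correction +6.0° → command heading 324.4°, groundspeed 164.6 kt
Leg 3: desired track 214.1°; wind correction -4.2° → command heading 209.9°, groundspeed 171.4 kt
Leg 4: desired track 151.7°; wind correction -6.4° → command heading 145.3°, groundspeed 153.1 kt
Leg 5: desired track 266.0°; wind correction +1.4° → command heading 267.4°, groundspeed 175.4 kt

Leg 1: heading=343.1°, groundspeed=158.9 kt
Leg 2: heading=324.4°, groundspeed=164.6 kt
Leg 3: heading=209.9°, groundspeed=171.4 kt
Leg 4: heading=145.3°, groundspeed=153.1 kt
Leg 5: heading=267.4°, groundspeed=175.4 kt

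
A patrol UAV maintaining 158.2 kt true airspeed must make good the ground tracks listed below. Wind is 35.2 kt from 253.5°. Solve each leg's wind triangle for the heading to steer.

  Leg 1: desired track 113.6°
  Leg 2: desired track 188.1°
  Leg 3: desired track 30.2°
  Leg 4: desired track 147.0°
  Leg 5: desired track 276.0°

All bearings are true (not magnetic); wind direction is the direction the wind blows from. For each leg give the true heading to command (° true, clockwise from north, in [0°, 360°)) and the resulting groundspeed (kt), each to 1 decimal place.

Leg 1: desired track 113.6°; wind correction +8.2° → command heading 121.8°, groundspeed 183.5 kt
Leg 2: desired track 188.1°; wind correction +11.7° → command heading 199.8°, groundspeed 140.3 kt
Leg 3: desired track 30.2°; wind correction -8.8° → command heading 21.4°, groundspeed 182.0 kt
Leg 4: desired track 147.0°; wind correction +12.3° → command heading 159.3°, groundspeed 164.6 kt
Leg 5: desired track 276.0°; wind correction -4.9° → command heading 271.1°, groundspeed 125.1 kt

Leg 1: heading=121.8°, groundspeed=183.5 kt
Leg 2: heading=199.8°, groundspeed=140.3 kt
Leg 3: heading=21.4°, groundspeed=182.0 kt
Leg 4: heading=159.3°, groundspeed=164.6 kt
Leg 5: heading=271.1°, groundspeed=125.1 kt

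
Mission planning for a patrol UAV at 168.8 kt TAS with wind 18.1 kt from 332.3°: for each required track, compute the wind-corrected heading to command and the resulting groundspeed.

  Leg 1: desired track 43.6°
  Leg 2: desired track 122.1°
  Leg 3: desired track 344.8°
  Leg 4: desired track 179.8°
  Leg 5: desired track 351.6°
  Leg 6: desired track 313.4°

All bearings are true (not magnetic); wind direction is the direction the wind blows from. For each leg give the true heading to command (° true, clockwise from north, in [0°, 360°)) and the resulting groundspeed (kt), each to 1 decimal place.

Leg 1: desired track 43.6°; wind correction -5.8° → command heading 37.8°, groundspeed 162.1 kt
Leg 2: desired track 122.1°; wind correction -3.1° → command heading 119.0°, groundspeed 184.2 kt
Leg 3: desired track 344.8°; wind correction -1.3° → command heading 343.5°, groundspeed 151.1 kt
Leg 4: desired track 179.8°; wind correction +2.8° → command heading 182.6°, groundspeed 184.6 kt
Leg 5: desired track 351.6°; wind correction -2.0° → command heading 349.6°, groundspeed 151.6 kt
Leg 6: desired track 313.4°; wind correction +2.0° → command heading 315.4°, groundspeed 151.6 kt

Leg 1: heading=37.8°, groundspeed=162.1 kt
Leg 2: heading=119.0°, groundspeed=184.2 kt
Leg 3: heading=343.5°, groundspeed=151.1 kt
Leg 4: heading=182.6°, groundspeed=184.6 kt
Leg 5: heading=349.6°, groundspeed=151.6 kt
Leg 6: heading=315.4°, groundspeed=151.6 kt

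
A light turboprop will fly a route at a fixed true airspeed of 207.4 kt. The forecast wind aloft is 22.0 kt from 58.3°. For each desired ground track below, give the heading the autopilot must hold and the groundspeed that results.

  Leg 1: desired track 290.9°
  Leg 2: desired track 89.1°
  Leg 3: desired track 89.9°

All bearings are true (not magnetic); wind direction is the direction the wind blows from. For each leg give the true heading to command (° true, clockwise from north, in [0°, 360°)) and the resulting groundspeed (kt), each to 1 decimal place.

Leg 1: heading=295.7°, groundspeed=220.0 kt
Leg 2: heading=86.0°, groundspeed=188.2 kt
Leg 3: heading=86.7°, groundspeed=188.3 kt

Leg 1: desired track 290.9°; wind correction +4.8° → command heading 295.7°, groundspeed 220.0 kt
Leg 2: desired track 89.1°; wind correction -3.1° → command heading 86.0°, groundspeed 188.2 kt
Leg 3: desired track 89.9°; wind correction -3.2° → command heading 86.7°, groundspeed 188.3 kt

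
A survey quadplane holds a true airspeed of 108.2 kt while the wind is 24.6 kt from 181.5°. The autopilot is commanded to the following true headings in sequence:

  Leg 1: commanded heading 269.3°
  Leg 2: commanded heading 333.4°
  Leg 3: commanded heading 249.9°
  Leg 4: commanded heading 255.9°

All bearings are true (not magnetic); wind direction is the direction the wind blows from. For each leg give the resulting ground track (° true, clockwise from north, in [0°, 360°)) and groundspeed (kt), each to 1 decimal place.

Leg 1: heading 269.3°; drift +12.9° → track 282.2°, groundspeed 110.0 kt
Leg 2: heading 333.4°; drift +5.1° → track 338.5°, groundspeed 130.4 kt
Leg 3: heading 249.9°; drift +13.0° → track 262.9°, groundspeed 101.7 kt
Leg 4: heading 255.9°; drift +13.1° → track 269.0°, groundspeed 104.3 kt

Leg 1: track=282.2°, groundspeed=110.0 kt
Leg 2: track=338.5°, groundspeed=130.4 kt
Leg 3: track=262.9°, groundspeed=101.7 kt
Leg 4: track=269.0°, groundspeed=104.3 kt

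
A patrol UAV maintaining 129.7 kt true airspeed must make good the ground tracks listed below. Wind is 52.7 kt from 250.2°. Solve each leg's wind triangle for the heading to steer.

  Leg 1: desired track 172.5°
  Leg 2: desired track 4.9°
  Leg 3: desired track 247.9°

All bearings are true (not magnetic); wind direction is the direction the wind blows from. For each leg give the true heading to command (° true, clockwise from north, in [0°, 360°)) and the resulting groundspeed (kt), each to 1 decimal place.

Leg 1: heading=195.9°, groundspeed=107.8 kt
Leg 2: heading=343.2°, groundspeed=142.6 kt
Leg 3: heading=248.8°, groundspeed=77.0 kt

Leg 1: desired track 172.5°; wind correction +23.4° → command heading 195.9°, groundspeed 107.8 kt
Leg 2: desired track 4.9°; wind correction -21.7° → command heading 343.2°, groundspeed 142.6 kt
Leg 3: desired track 247.9°; wind correction +0.9° → command heading 248.8°, groundspeed 77.0 kt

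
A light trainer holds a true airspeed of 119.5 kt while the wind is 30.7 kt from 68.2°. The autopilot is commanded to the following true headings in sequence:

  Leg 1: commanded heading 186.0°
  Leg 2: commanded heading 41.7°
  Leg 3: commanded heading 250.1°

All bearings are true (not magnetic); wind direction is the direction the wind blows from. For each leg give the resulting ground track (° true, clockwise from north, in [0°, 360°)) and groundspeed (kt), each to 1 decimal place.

Leg 1: heading 186.0°; drift +11.5° → track 197.5°, groundspeed 136.5 kt
Leg 2: heading 41.7°; drift -8.5° → track 33.2°, groundspeed 93.0 kt
Leg 3: heading 250.1°; drift -0.4° → track 249.7°, groundspeed 150.2 kt

Leg 1: track=197.5°, groundspeed=136.5 kt
Leg 2: track=33.2°, groundspeed=93.0 kt
Leg 3: track=249.7°, groundspeed=150.2 kt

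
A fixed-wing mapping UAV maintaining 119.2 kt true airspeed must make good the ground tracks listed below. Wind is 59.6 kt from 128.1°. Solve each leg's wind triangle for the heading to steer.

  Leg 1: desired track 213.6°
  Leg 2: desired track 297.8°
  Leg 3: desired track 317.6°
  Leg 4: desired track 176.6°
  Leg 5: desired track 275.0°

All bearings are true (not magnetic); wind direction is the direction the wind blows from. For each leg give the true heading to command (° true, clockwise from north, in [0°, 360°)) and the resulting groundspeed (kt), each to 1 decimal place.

Leg 1: desired track 213.6°; wind correction -29.9° → command heading 183.7°, groundspeed 98.7 kt
Leg 2: desired track 297.8°; wind correction -5.1° → command heading 292.7°, groundspeed 177.4 kt
Leg 3: desired track 317.6°; wind correction +4.7° → command heading 322.3°, groundspeed 177.6 kt
Leg 4: desired track 176.6°; wind correction -22.0° → command heading 154.6°, groundspeed 71.0 kt
Leg 5: desired track 275.0°; wind correction -15.8° → command heading 259.2°, groundspeed 164.6 kt

Leg 1: heading=183.7°, groundspeed=98.7 kt
Leg 2: heading=292.7°, groundspeed=177.4 kt
Leg 3: heading=322.3°, groundspeed=177.6 kt
Leg 4: heading=154.6°, groundspeed=71.0 kt
Leg 5: heading=259.2°, groundspeed=164.6 kt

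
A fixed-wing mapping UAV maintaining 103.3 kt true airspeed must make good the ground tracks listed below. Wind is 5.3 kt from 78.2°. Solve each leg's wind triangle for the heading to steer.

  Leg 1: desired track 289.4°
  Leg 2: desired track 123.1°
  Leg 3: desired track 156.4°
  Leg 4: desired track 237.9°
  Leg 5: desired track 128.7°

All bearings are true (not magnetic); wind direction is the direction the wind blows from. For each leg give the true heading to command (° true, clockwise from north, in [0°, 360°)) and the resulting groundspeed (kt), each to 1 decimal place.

Leg 1: desired track 289.4°; wind correction +1.5° → command heading 290.9°, groundspeed 107.8 kt
Leg 2: desired track 123.1°; wind correction -2.1° → command heading 121.0°, groundspeed 99.5 kt
Leg 3: desired track 156.4°; wind correction -2.9° → command heading 153.5°, groundspeed 102.1 kt
Leg 4: desired track 237.9°; wind correction -1.0° → command heading 236.9°, groundspeed 108.3 kt
Leg 5: desired track 128.7°; wind correction -2.3° → command heading 126.4°, groundspeed 99.8 kt

Leg 1: heading=290.9°, groundspeed=107.8 kt
Leg 2: heading=121.0°, groundspeed=99.5 kt
Leg 3: heading=153.5°, groundspeed=102.1 kt
Leg 4: heading=236.9°, groundspeed=108.3 kt
Leg 5: heading=126.4°, groundspeed=99.8 kt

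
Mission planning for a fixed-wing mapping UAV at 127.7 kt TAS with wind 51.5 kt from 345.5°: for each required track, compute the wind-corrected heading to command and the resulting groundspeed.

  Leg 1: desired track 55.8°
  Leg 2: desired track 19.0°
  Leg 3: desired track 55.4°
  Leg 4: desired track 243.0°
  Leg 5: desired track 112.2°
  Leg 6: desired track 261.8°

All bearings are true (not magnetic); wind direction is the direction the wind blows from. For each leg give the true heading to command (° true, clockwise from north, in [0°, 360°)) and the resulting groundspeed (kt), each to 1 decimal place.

Leg 1: desired track 55.8°; wind correction -22.3° → command heading 33.5°, groundspeed 100.8 kt
Leg 2: desired track 19.0°; wind correction -12.9° → command heading 6.1°, groundspeed 81.6 kt
Leg 3: desired track 55.4°; wind correction -22.3° → command heading 33.1°, groundspeed 100.5 kt
Leg 4: desired track 243.0°; wind correction +23.2° → command heading 266.2°, groundspeed 128.5 kt
Leg 5: desired track 112.2°; wind correction -18.9° → command heading 93.3°, groundspeed 151.6 kt
Leg 6: desired track 261.8°; wind correction +23.6° → command heading 285.4°, groundspeed 111.3 kt

Leg 1: heading=33.5°, groundspeed=100.8 kt
Leg 2: heading=6.1°, groundspeed=81.6 kt
Leg 3: heading=33.1°, groundspeed=100.5 kt
Leg 4: heading=266.2°, groundspeed=128.5 kt
Leg 5: heading=93.3°, groundspeed=151.6 kt
Leg 6: heading=285.4°, groundspeed=111.3 kt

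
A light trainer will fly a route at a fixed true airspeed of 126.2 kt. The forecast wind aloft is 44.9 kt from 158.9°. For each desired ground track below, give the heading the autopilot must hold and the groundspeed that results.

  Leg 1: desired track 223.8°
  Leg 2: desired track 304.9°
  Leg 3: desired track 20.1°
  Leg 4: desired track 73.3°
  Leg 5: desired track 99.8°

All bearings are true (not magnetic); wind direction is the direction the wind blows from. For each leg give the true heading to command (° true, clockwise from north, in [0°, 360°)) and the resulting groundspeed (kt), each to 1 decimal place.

Leg 1: heading=205.0°, groundspeed=100.4 kt
Leg 2: heading=293.4°, groundspeed=160.9 kt
Leg 3: heading=33.7°, groundspeed=156.5 kt
Leg 4: heading=94.1°, groundspeed=114.5 kt
Leg 5: heading=117.6°, groundspeed=97.1 kt

Leg 1: desired track 223.8°; wind correction -18.8° → command heading 205.0°, groundspeed 100.4 kt
Leg 2: desired track 304.9°; wind correction -11.5° → command heading 293.4°, groundspeed 160.9 kt
Leg 3: desired track 20.1°; wind correction +13.6° → command heading 33.7°, groundspeed 156.5 kt
Leg 4: desired track 73.3°; wind correction +20.8° → command heading 94.1°, groundspeed 114.5 kt
Leg 5: desired track 99.8°; wind correction +17.8° → command heading 117.6°, groundspeed 97.1 kt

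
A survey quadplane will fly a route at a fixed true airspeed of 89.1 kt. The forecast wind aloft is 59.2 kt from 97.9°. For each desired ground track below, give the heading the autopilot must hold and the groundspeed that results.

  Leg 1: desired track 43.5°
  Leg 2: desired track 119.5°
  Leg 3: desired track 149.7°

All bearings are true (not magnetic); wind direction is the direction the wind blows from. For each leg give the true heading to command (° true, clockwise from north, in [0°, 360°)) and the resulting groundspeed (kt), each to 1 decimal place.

Leg 1: heading=76.2°, groundspeed=40.5 kt
Leg 2: heading=105.3°, groundspeed=31.4 kt
Leg 3: heading=118.2°, groundspeed=39.4 kt

Leg 1: desired track 43.5°; wind correction +32.7° → command heading 76.2°, groundspeed 40.5 kt
Leg 2: desired track 119.5°; wind correction -14.2° → command heading 105.3°, groundspeed 31.4 kt
Leg 3: desired track 149.7°; wind correction -31.5° → command heading 118.2°, groundspeed 39.4 kt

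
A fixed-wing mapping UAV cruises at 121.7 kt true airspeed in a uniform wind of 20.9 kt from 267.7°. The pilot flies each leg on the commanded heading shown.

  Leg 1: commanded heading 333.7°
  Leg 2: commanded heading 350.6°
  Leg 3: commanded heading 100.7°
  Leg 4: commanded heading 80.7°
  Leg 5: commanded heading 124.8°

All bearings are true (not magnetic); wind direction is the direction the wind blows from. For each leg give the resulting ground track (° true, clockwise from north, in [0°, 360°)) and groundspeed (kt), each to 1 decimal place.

Leg 1: track=343.3°, groundspeed=114.8 kt
Leg 2: track=0.5°, groundspeed=120.9 kt
Leg 3: track=98.8°, groundspeed=142.1 kt
Leg 4: track=81.7°, groundspeed=142.5 kt
Leg 5: track=119.6°, groundspeed=138.9 kt

Leg 1: heading 333.7°; drift +9.6° → track 343.3°, groundspeed 114.8 kt
Leg 2: heading 350.6°; drift +9.9° → track 0.5°, groundspeed 120.9 kt
Leg 3: heading 100.7°; drift -1.9° → track 98.8°, groundspeed 142.1 kt
Leg 4: heading 80.7°; drift +1.0° → track 81.7°, groundspeed 142.5 kt
Leg 5: heading 124.8°; drift -5.2° → track 119.6°, groundspeed 138.9 kt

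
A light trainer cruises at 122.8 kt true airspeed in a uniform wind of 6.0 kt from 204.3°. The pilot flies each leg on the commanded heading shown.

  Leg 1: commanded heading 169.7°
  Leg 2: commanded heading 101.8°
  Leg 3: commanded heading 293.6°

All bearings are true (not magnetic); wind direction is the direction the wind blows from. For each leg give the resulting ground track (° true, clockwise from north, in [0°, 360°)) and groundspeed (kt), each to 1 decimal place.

Leg 1: track=168.0°, groundspeed=117.9 kt
Leg 2: track=99.1°, groundspeed=124.2 kt
Leg 3: track=296.4°, groundspeed=122.9 kt

Leg 1: heading 169.7°; drift -1.7° → track 168.0°, groundspeed 117.9 kt
Leg 2: heading 101.8°; drift -2.7° → track 99.1°, groundspeed 124.2 kt
Leg 3: heading 293.6°; drift +2.8° → track 296.4°, groundspeed 122.9 kt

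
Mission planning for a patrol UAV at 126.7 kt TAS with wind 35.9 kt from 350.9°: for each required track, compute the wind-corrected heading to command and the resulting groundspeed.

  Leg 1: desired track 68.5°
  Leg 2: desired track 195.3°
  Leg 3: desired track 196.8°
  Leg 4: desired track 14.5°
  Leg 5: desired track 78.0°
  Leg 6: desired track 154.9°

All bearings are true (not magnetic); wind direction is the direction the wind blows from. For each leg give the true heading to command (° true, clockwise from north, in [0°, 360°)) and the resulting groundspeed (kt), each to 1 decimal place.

Leg 1: desired track 68.5°; wind correction -16.1° → command heading 52.4°, groundspeed 114.0 kt
Leg 2: desired track 195.3°; wind correction +6.7° → command heading 202.0°, groundspeed 158.5 kt
Leg 3: desired track 196.8°; wind correction +7.1° → command heading 203.9°, groundspeed 158.0 kt
Leg 4: desired track 14.5°; wind correction -6.5° → command heading 8.0°, groundspeed 93.0 kt
Leg 5: desired track 78.0°; wind correction -16.4° → command heading 61.6°, groundspeed 119.7 kt
Leg 6: desired track 154.9°; wind correction -4.5° → command heading 150.4°, groundspeed 160.8 kt

Leg 1: heading=52.4°, groundspeed=114.0 kt
Leg 2: heading=202.0°, groundspeed=158.5 kt
Leg 3: heading=203.9°, groundspeed=158.0 kt
Leg 4: heading=8.0°, groundspeed=93.0 kt
Leg 5: heading=61.6°, groundspeed=119.7 kt
Leg 6: heading=150.4°, groundspeed=160.8 kt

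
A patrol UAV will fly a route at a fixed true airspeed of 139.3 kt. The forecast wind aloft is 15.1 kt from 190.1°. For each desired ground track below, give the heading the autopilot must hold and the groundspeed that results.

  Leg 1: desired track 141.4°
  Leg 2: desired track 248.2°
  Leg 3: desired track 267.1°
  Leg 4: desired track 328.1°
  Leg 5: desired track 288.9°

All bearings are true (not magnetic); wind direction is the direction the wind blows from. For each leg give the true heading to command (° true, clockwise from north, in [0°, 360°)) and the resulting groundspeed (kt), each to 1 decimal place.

Leg 1: desired track 141.4°; wind correction +4.7° → command heading 146.1°, groundspeed 128.9 kt
Leg 2: desired track 248.2°; wind correction -5.3° → command heading 242.9°, groundspeed 130.7 kt
Leg 3: desired track 267.1°; wind correction -6.1° → command heading 261.0°, groundspeed 135.1 kt
Leg 4: desired track 328.1°; wind correction -4.2° → command heading 323.9°, groundspeed 150.2 kt
Leg 5: desired track 288.9°; wind correction -6.1° → command heading 282.8°, groundspeed 140.8 kt

Leg 1: heading=146.1°, groundspeed=128.9 kt
Leg 2: heading=242.9°, groundspeed=130.7 kt
Leg 3: heading=261.0°, groundspeed=135.1 kt
Leg 4: heading=323.9°, groundspeed=150.2 kt
Leg 5: heading=282.8°, groundspeed=140.8 kt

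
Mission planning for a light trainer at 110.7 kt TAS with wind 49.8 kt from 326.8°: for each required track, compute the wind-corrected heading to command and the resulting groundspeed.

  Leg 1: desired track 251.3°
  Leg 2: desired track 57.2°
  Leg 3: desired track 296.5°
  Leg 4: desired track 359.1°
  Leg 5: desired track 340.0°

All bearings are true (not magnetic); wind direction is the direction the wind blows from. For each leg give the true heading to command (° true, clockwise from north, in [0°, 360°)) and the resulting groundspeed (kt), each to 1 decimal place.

Leg 1: desired track 251.3°; wind correction +25.8° → command heading 277.1°, groundspeed 87.2 kt
Leg 2: desired track 57.2°; wind correction -26.7° → command heading 30.5°, groundspeed 99.2 kt
Leg 3: desired track 296.5°; wind correction +13.1° → command heading 309.6°, groundspeed 64.8 kt
Leg 4: desired track 359.1°; wind correction -13.9° → command heading 345.2°, groundspeed 65.4 kt
Leg 5: desired track 340.0°; wind correction -5.9° → command heading 334.1°, groundspeed 61.6 kt

Leg 1: heading=277.1°, groundspeed=87.2 kt
Leg 2: heading=30.5°, groundspeed=99.2 kt
Leg 3: heading=309.6°, groundspeed=64.8 kt
Leg 4: heading=345.2°, groundspeed=65.4 kt
Leg 5: heading=334.1°, groundspeed=61.6 kt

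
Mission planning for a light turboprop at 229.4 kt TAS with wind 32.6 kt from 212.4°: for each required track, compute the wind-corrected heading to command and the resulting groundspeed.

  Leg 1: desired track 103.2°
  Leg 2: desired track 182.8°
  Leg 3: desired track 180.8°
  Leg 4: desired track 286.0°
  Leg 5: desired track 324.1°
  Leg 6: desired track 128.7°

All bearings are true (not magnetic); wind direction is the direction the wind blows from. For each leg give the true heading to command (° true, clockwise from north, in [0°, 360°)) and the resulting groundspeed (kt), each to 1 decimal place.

Leg 1: heading=110.9°, groundspeed=238.0 kt
Leg 2: heading=186.8°, groundspeed=200.5 kt
Leg 3: heading=185.1°, groundspeed=201.0 kt
Leg 4: heading=278.2°, groundspeed=218.1 kt
Leg 5: heading=316.5°, groundspeed=239.4 kt
Leg 6: heading=136.8°, groundspeed=223.5 kt

Leg 1: desired track 103.2°; wind correction +7.7° → command heading 110.9°, groundspeed 238.0 kt
Leg 2: desired track 182.8°; wind correction +4.0° → command heading 186.8°, groundspeed 200.5 kt
Leg 3: desired track 180.8°; wind correction +4.3° → command heading 185.1°, groundspeed 201.0 kt
Leg 4: desired track 286.0°; wind correction -7.8° → command heading 278.2°, groundspeed 218.1 kt
Leg 5: desired track 324.1°; wind correction -7.6° → command heading 316.5°, groundspeed 239.4 kt
Leg 6: desired track 128.7°; wind correction +8.1° → command heading 136.8°, groundspeed 223.5 kt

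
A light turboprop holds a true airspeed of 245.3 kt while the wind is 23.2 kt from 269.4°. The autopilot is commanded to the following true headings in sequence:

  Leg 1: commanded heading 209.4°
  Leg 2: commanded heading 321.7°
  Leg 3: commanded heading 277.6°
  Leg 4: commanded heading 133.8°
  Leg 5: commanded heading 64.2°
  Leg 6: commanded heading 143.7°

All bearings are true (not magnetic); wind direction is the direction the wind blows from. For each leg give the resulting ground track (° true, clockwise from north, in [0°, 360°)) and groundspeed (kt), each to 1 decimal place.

Leg 1: track=204.5°, groundspeed=234.6 kt
Leg 2: track=326.2°, groundspeed=231.8 kt
Leg 3: track=278.5°, groundspeed=222.4 kt
Leg 4: track=130.3°, groundspeed=262.4 kt
Leg 5: track=66.3°, groundspeed=266.5 kt
Leg 6: track=139.5°, groundspeed=259.5 kt

Leg 1: heading 209.4°; drift -4.9° → track 204.5°, groundspeed 234.6 kt
Leg 2: heading 321.7°; drift +4.5° → track 326.2°, groundspeed 231.8 kt
Leg 3: heading 277.6°; drift +0.9° → track 278.5°, groundspeed 222.4 kt
Leg 4: heading 133.8°; drift -3.5° → track 130.3°, groundspeed 262.4 kt
Leg 5: heading 64.2°; drift +2.1° → track 66.3°, groundspeed 266.5 kt
Leg 6: heading 143.7°; drift -4.2° → track 139.5°, groundspeed 259.5 kt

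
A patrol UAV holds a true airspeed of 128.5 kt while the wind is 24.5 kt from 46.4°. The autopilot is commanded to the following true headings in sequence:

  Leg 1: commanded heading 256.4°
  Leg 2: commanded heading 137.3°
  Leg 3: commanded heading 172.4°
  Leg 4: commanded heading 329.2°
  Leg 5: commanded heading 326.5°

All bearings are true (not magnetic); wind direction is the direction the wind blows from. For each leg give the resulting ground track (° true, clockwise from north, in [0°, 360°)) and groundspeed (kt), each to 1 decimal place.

Leg 1: track=251.7°, groundspeed=150.2 kt
Leg 2: track=148.1°, groundspeed=131.2 kt
Leg 3: track=180.3°, groundspeed=144.3 kt
Leg 4: track=318.2°, groundspeed=125.4 kt
Leg 5: track=315.5°, groundspeed=126.5 kt

Leg 1: heading 256.4°; drift -4.7° → track 251.7°, groundspeed 150.2 kt
Leg 2: heading 137.3°; drift +10.8° → track 148.1°, groundspeed 131.2 kt
Leg 3: heading 172.4°; drift +7.9° → track 180.3°, groundspeed 144.3 kt
Leg 4: heading 329.2°; drift -11.0° → track 318.2°, groundspeed 125.4 kt
Leg 5: heading 326.5°; drift -11.0° → track 315.5°, groundspeed 126.5 kt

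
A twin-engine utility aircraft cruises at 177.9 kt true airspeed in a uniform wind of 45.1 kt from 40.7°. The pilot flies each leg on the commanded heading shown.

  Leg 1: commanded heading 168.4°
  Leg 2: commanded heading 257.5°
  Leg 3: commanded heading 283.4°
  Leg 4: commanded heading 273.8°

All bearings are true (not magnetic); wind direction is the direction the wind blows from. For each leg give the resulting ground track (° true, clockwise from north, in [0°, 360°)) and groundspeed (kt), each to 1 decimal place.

Leg 1: heading 168.4°; drift +9.9° → track 178.3°, groundspeed 208.6 kt
Leg 2: heading 257.5°; drift -7.2° → track 250.3°, groundspeed 215.7 kt
Leg 3: heading 283.4°; drift -11.4° → track 272.0°, groundspeed 202.6 kt
Leg 4: heading 273.8°; drift -10.0° → track 263.8°, groundspeed 208.1 kt

Leg 1: track=178.3°, groundspeed=208.6 kt
Leg 2: track=250.3°, groundspeed=215.7 kt
Leg 3: track=272.0°, groundspeed=202.6 kt
Leg 4: track=263.8°, groundspeed=208.1 kt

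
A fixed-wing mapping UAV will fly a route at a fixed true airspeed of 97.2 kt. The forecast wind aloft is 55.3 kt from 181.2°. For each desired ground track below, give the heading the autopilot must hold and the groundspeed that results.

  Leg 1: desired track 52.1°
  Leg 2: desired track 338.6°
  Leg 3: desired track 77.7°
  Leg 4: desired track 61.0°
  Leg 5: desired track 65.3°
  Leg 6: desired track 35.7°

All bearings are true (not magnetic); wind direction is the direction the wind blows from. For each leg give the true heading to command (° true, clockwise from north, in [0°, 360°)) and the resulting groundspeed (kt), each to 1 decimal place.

Leg 1: desired track 52.1°; wind correction +26.2° → command heading 78.3°, groundspeed 122.1 kt
Leg 2: desired track 338.6°; wind correction -12.6° → command heading 326.0°, groundspeed 145.9 kt
Leg 3: desired track 77.7°; wind correction +33.6° → command heading 111.3°, groundspeed 93.9 kt
Leg 4: desired track 61.0°; wind correction +29.5° → command heading 90.5°, groundspeed 112.5 kt
Leg 5: desired track 65.3°; wind correction +30.8° → command heading 96.1°, groundspeed 107.7 kt
Leg 6: desired track 35.7°; wind correction +18.8° → command heading 54.5°, groundspeed 137.6 kt

Leg 1: heading=78.3°, groundspeed=122.1 kt
Leg 2: heading=326.0°, groundspeed=145.9 kt
Leg 3: heading=111.3°, groundspeed=93.9 kt
Leg 4: heading=90.5°, groundspeed=112.5 kt
Leg 5: heading=96.1°, groundspeed=107.7 kt
Leg 6: heading=54.5°, groundspeed=137.6 kt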